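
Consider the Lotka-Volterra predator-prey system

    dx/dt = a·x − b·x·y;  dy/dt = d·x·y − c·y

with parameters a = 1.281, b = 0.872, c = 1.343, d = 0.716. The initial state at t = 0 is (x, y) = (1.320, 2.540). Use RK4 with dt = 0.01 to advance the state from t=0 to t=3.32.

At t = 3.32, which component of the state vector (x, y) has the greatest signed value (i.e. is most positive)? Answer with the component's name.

t=0.000: state=(1.320, 2.540)
step 1 (dt=0.01): k1=(-1.233, -1.011), k2=(-1.221, -1.020), k3=(-1.221, -1.020), k4=(-1.210, -1.029); state += dt/6·(k1+2k2+2k3+k4)
t=0.010: state=(1.308, 2.530)
t=0.020: state=(1.296, 2.519)
t=0.030: state=(1.284, 2.509)
continuing one RK4 step at a time; state shown every 20 steps (Δt=0.2):
t=0.200: state=(1.117, 2.310)
t=0.400: state=(0.986, 2.051)
t=0.600: state=(0.911, 1.795)
t=0.800: state=(0.879, 1.559)
t=1.000: state=(0.882, 1.351)
t=1.200: state=(0.914, 1.174)
t=1.400: state=(0.975, 1.028)
t=1.600: state=(1.065, 0.909)
t=1.800: state=(1.184, 0.816)
t=2.000: state=(1.336, 0.747)
t=2.200: state=(1.521, 0.700)
t=2.400: state=(1.744, 0.676)
t=2.600: state=(2.004, 0.675)
t=2.800: state=(2.297, 0.702)
t=3.000: state=(2.613, 0.763)
t=3.200: state=(2.931, 0.867)
t=3.320: state=(3.107, 0.957)
compare at T: x=3.107, y=0.957

largest component: x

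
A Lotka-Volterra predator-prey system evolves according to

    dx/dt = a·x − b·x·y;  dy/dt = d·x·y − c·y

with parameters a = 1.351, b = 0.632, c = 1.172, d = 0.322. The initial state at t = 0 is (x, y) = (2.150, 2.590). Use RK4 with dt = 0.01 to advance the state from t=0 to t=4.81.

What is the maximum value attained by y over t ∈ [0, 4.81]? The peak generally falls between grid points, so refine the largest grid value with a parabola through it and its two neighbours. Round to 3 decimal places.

max y = 3.370

t=0.000: state=(2.150, 2.590)
step 1 (dt=0.01): k1=(-0.615, -1.242), k2=(-0.605, -1.242), k3=(-0.605, -1.242), k4=(-0.596, -1.241); state += dt/6·(k1+2k2+2k3+k4)
t=0.010: state=(2.144, 2.578)
t=0.020: state=(2.138, 2.565)
t=0.030: state=(2.132, 2.553)
continuing one RK4 step at a time; state shown every 20 steps (Δt=0.2):
t=0.200: state=(2.062, 2.346)
t=0.400: state=(2.039, 2.117)
t=0.600: state=(2.071, 1.911)
t=0.800: state=(2.156, 1.731)
t=1.000: state=(2.293, 1.580)
t=1.200: state=(2.480, 1.457)
t=1.400: state=(2.720, 1.362)
t=1.600: state=(3.013, 1.296)
t=1.800: state=(3.360, 1.258)
t=2.000: state=(3.758, 1.251)
t=2.200: state=(4.198, 1.279)
t=2.400: state=(4.662, 1.346)
t=2.600: state=(5.119, 1.459)
t=2.800: state=(5.523, 1.626)
t=3.000: state=(5.811, 1.854)
t=3.200: state=(5.918, 2.142)
t=3.400: state=(5.793, 2.474)
t=3.600: state=(5.433, 2.813)
t=3.800: state=(4.894, 3.105)
t=4.000: state=(4.272, 3.300)
t=4.200: state=(3.667, 3.370)
t=4.400: state=(3.145, 3.318)
t=4.600: state=(2.732, 3.169)
t=4.800: state=(2.429, 2.959)
t=4.810: state=(2.417, 2.947)
largest grid value and its neighbours: y(4.200)=3.36983, y(4.210)=3.36997, y(4.220)=3.36981
parabola through these three points peaks at t≈4.210 with y≈3.36997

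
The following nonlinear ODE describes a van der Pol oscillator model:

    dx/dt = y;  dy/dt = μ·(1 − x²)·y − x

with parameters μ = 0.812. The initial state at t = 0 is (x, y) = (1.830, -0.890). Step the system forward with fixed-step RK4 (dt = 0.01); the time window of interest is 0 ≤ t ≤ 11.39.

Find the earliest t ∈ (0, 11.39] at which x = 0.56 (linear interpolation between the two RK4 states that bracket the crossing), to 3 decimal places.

t = 1.087

t=0.000: state=(1.830, -0.890)
step 1 (dt=0.01): k1=(-0.890, -0.132), k2=(-0.891, -0.139), k3=(-0.891, -0.138), k4=(-0.891, -0.144); state += dt/6·(k1+2k2+2k3+k4)
t=0.010: state=(1.821, -0.891)
t=0.020: state=(1.812, -0.893)
t=0.030: state=(1.803, -0.895)
continuing one RK4 step at a time; state shown every 50 steps (Δt=0.5):
t=0.500: state=(1.347, -1.083)
t=1.000: state=(0.701, -1.561)
t=1.080: state=(0.571, -1.675)
next step: t=1.090: state=(0.554, -1.690) — x has crossed 0.56
linear interpolation between t=1.080 (0.57127) and t=1.090 (0.55445) → t≈1.087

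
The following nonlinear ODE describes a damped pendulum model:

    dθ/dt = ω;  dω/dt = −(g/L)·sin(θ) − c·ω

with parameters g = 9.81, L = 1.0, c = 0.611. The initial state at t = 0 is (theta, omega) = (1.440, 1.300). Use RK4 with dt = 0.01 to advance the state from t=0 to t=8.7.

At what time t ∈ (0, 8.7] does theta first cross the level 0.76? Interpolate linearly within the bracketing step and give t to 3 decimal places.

t=0.000: state=(1.440, 1.300)
step 1 (dt=0.01): k1=(1.300, -10.521), k2=(1.247, -10.496), k3=(1.248, -10.496), k4=(1.195, -10.472); state += dt/6·(k1+2k2+2k3+k4)
t=0.010: state=(1.452, 1.195)
t=0.020: state=(1.464, 1.091)
t=0.030: state=(1.474, 0.987)
continuing one RK4 step at a time; state shown every 50 steps (Δt=0.5):
t=0.500: state=(0.904, -3.090)
t=0.540: state=(0.776, -3.304)
next step: t=0.550: state=(0.743, -3.352) — theta has crossed 0.76
linear interpolation between t=0.540 (0.77624) and t=0.550 (0.74296) → t≈0.545

t = 0.545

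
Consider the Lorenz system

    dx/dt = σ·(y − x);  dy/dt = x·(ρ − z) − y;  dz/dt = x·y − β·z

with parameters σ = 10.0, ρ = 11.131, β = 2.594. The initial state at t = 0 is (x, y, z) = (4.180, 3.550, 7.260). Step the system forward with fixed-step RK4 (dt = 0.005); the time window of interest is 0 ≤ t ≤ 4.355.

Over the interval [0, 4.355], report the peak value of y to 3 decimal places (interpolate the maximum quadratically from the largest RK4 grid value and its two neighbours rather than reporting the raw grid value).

t=0.000: state=(4.180, 3.550, 7.260)
step 1 (dt=0.005): k1=(-6.300, 12.631, -3.993), k2=(-5.827, 12.580, -3.892), k3=(-5.840, 12.583, -3.889), k4=(-5.379, 12.536, -3.786); state += dt/6·(k1+2k2+2k3+k4)
t=0.005: state=(4.151, 3.613, 7.241)
t=0.010: state=(4.126, 3.675, 7.222)
t=0.015: state=(4.106, 3.737, 7.205)
continuing one RK4 step at a time; state shown every 40 steps (Δt=0.2):
t=0.200: state=(5.021, 5.973, 7.696)
t=0.400: state=(6.592, 6.863, 10.907)
t=0.600: state=(5.646, 4.689, 12.180)
t=0.800: state=(4.105, 3.694, 10.183)
t=1.000: state=(4.075, 4.407, 8.525)
t=1.200: state=(5.157, 5.802, 8.809)
t=1.400: state=(6.042, 6.126, 10.752)
t=1.600: state=(5.416, 4.854, 11.373)
t=1.800: state=(4.501, 4.255, 10.129)
t=2.000: state=(4.531, 4.777, 9.124)
t=2.200: state=(5.249, 5.634, 9.461)
t=2.400: state=(5.688, 5.674, 10.624)
t=2.600: state=(5.248, 4.912, 10.853)
t=2.800: state=(4.727, 4.603, 10.059)
t=3.000: state=(4.806, 4.986, 9.501)
t=3.200: state=(5.264, 5.482, 9.817)
t=3.400: state=(5.460, 5.413, 10.494)
t=3.600: state=(5.158, 4.958, 10.537)
t=3.800: state=(4.872, 4.818, 10.032)
t=4.000: state=(4.963, 5.089, 9.745)
t=4.200: state=(5.244, 5.361, 10.000)
t=4.355: state=(5.332, 5.322, 10.321)
largest grid value and its neighbours: y(0.345)=6.99287, y(0.350)=6.99499, y(0.355)=6.99434
parabola through these three points peaks at t≈0.351 with y≈6.99509

max y = 6.995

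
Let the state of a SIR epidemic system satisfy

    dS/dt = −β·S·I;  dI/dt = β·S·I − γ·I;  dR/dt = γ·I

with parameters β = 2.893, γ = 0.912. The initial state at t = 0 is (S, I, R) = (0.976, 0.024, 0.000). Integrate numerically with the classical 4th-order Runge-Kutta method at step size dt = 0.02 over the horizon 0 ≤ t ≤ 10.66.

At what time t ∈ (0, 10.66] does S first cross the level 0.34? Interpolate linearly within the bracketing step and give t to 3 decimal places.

t = 2.194

t=0.000: state=(0.976, 0.024, 0.000)
step 1 (dt=0.02): k1=(-0.068, 0.046, 0.022), k2=(-0.069, 0.047, 0.022), k3=(-0.069, 0.047, 0.022), k4=(-0.070, 0.048, 0.023); state += dt/6·(k1+2k2+2k3+k4)
t=0.020: state=(0.975, 0.025, 0.000)
t=0.040: state=(0.973, 0.026, 0.001)
t=0.060: state=(0.972, 0.027, 0.001)
continuing one RK4 step at a time; state shown every 25 steps (Δt=0.5):
t=0.500: state=(0.922, 0.060, 0.018)
t=1.000: state=(0.805, 0.135, 0.061)
t=1.500: state=(0.615, 0.240, 0.146)
t=2.000: state=(0.408, 0.317, 0.275)
t=2.180: state=(0.345, 0.327, 0.328)
next step: t=2.200: state=(0.338, 0.328, 0.334) — S has crossed 0.34
linear interpolation between t=2.180 (0.34461) and t=2.200 (0.33815) → t≈2.194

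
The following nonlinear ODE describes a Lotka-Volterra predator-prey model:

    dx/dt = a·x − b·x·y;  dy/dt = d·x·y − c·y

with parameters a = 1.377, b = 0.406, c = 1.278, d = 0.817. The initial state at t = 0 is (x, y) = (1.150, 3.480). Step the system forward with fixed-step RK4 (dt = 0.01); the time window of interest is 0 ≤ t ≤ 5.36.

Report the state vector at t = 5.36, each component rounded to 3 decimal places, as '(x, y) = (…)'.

t=0.000: state=(1.150, 3.480)
step 1 (dt=0.01): k1=(-0.041, -1.178), k2=(-0.039, -1.176), k3=(-0.039, -1.176), k4=(-0.036, -1.175); state += dt/6·(k1+2k2+2k3+k4)
t=0.010: state=(1.150, 3.468)
t=0.020: state=(1.149, 3.457)
t=0.030: state=(1.149, 3.445)
continuing one RK4 step at a time; state shown every 20 steps (Δt=0.2):
t=0.200: state=(1.153, 3.252)
t=0.400: state=(1.176, 3.045)
t=0.600: state=(1.218, 2.867)
t=0.800: state=(1.279, 2.722)
t=1.000: state=(1.357, 2.614)
t=1.200: state=(1.450, 2.546)
t=1.400: state=(1.555, 2.520)
t=1.600: state=(1.668, 2.539)
t=1.800: state=(1.783, 2.607)
t=2.000: state=(1.892, 2.727)
t=2.200: state=(1.984, 2.899)
t=2.400: state=(2.047, 3.122)
t=2.600: state=(2.070, 3.387)
t=2.800: state=(2.047, 3.674)
t=3.000: state=(1.978, 3.955)
t=3.200: state=(1.870, 4.197)
t=3.400: state=(1.739, 4.365)
t=3.600: state=(1.600, 4.441)
t=3.800: state=(1.470, 4.419)
t=4.000: state=(1.358, 4.311)
t=4.200: state=(1.269, 4.136)
t=4.400: state=(1.204, 3.919)
t=4.600: state=(1.165, 3.682)
t=4.800: state=(1.149, 3.444)
t=5.000: state=(1.155, 3.219)
t=5.200: state=(1.181, 3.016)
t=5.360: state=(1.216, 2.875)

(x, y) = (1.216, 2.875)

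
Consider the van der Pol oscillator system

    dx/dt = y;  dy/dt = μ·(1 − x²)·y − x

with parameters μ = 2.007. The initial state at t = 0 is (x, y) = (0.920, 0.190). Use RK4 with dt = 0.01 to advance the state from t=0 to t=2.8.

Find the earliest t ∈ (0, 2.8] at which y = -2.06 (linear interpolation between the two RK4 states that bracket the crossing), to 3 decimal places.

t = 1.410

t=0.000: state=(0.920, 0.190)
step 1 (dt=0.01): k1=(0.190, -0.861), k2=(0.186, -0.864), k3=(0.186, -0.864), k4=(0.181, -0.867); state += dt/6·(k1+2k2+2k3+k4)
t=0.010: state=(0.922, 0.181)
t=0.020: state=(0.924, 0.173)
t=0.030: state=(0.925, 0.164)
continuing one RK4 step at a time; state shown every 10 steps (Δt=0.1):
t=0.100: state=(0.935, 0.101)
t=0.200: state=(0.940, 0.009)
t=0.300: state=(0.936, -0.086)
t=0.400: state=(0.923, -0.183)
t=0.500: state=(0.900, -0.282)
t=0.600: state=(0.866, -0.385)
t=0.700: state=(0.822, -0.495)
t=0.800: state=(0.767, -0.615)
t=0.900: state=(0.699, -0.752)
t=1.000: state=(0.616, -0.912)
t=1.100: state=(0.515, -1.106)
t=1.200: state=(0.393, -1.346)
t=1.300: state=(0.244, -1.646)
t=1.400: state=(0.062, -2.019)
next step: t=1.410: state=(0.041, -2.060) — y has crossed -2.06
linear interpolation between t=1.400 (-2.01881) and t=1.410 (-2.06015) → t≈1.410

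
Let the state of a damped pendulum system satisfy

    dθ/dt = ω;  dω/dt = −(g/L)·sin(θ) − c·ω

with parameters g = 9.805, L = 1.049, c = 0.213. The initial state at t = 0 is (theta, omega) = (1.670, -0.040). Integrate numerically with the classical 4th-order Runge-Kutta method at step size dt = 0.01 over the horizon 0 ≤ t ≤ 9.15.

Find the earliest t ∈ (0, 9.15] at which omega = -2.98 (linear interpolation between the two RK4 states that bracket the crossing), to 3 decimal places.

t = 0.331

t=0.000: state=(1.670, -0.040)
step 1 (dt=0.01): k1=(-0.040, -9.293), k2=(-0.086, -9.283), k3=(-0.086, -9.283), k4=(-0.133, -9.274); state += dt/6·(k1+2k2+2k3+k4)
t=0.010: state=(1.669, -0.133)
t=0.020: state=(1.667, -0.225)
t=0.030: state=(1.665, -0.318)
t=0.330: state=(1.163, -2.973)
next step: t=0.340: state=(1.132, -3.052) — omega has crossed -2.98
linear interpolation between t=0.330 (-2.97308) and t=0.340 (-3.05189) → t≈0.331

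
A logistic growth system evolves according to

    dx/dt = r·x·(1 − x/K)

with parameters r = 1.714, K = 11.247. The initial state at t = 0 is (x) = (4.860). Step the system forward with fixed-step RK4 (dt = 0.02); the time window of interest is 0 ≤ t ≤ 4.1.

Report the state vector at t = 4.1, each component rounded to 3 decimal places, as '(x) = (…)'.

(x) = (11.234)

t=0.000: state=(4.860)
step 1 (dt=0.02): k1=(4.731), k2=(4.741), k3=(4.741), k4=(4.751); state += dt/6·(k1+2k2+2k3+k4)
t=0.020: state=(4.955)
t=0.040: state=(5.050)
t=0.060: state=(5.146)
continuing one RK4 step at a time; state shown every 10 steps (Δt=0.2):
t=0.200: state=(5.819)
t=0.400: state=(6.767)
t=0.600: state=(7.651)
t=0.800: state=(8.434)
t=1.000: state=(9.094)
t=1.200: state=(9.629)
t=1.400: state=(10.049)
t=1.600: state=(10.369)
t=1.800: state=(10.610)
t=2.000: state=(10.787)
t=2.200: state=(10.917)
t=2.400: state=(11.010)
t=2.600: state=(11.078)
t=2.800: state=(11.127)
t=3.000: state=(11.161)
t=3.200: state=(11.186)
t=3.400: state=(11.204)
t=3.600: state=(11.216)
t=3.800: state=(11.225)
t=4.000: state=(11.231)
t=4.100: state=(11.234)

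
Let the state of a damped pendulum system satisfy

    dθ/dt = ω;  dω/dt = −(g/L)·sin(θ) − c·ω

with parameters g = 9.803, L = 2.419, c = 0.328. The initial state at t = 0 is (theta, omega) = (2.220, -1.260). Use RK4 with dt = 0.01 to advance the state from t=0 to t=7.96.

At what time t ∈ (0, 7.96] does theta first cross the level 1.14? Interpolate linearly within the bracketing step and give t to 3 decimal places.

t=0.000: state=(2.220, -1.260)
step 1 (dt=0.01): k1=(-1.260, -2.815), k2=(-1.274, -2.826), k3=(-1.274, -2.826), k4=(-1.288, -2.836); state += dt/6·(k1+2k2+2k3+k4)
t=0.010: state=(2.207, -1.288)
t=0.020: state=(2.194, -1.317)
t=0.030: state=(2.181, -1.345)
continuing one RK4 step at a time; state shown every 50 steps (Δt=0.5):
t=0.500: state=(1.203, -2.824)
t=0.520: state=(1.146, -2.880)
next step: t=0.530: state=(1.117, -2.907) — theta has crossed 1.14
linear interpolation between t=0.520 (1.14609) and t=0.530 (1.11716) → t≈0.522

t = 0.522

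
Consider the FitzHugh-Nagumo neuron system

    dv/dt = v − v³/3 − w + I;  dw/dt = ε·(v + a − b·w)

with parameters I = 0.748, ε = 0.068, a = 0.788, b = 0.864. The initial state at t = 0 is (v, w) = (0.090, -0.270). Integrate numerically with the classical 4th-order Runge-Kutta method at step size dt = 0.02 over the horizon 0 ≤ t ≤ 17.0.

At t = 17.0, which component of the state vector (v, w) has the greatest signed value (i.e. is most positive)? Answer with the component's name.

t=0.000: state=(0.090, -0.270)
step 1 (dt=0.02): k1=(1.108, 0.076), k2=(1.118, 0.076), k3=(1.118, 0.076), k4=(1.128, 0.077); state += dt/6·(k1+2k2+2k3+k4)
t=0.020: state=(0.112, -0.268)
t=0.040: state=(0.135, -0.267)
t=0.060: state=(0.158, -0.265)
continuing one RK4 step at a time; state shown every 50 steps (Δt=1):
t=1.000: state=(1.531, -0.150)
t=2.000: state=(2.003, 0.034)
t=3.000: state=(1.973, 0.216)
t=4.000: state=(1.914, 0.384)
t=5.000: state=(1.854, 0.539)
t=6.000: state=(1.793, 0.680)
t=7.000: state=(1.732, 0.810)
t=8.000: state=(1.670, 0.928)
t=9.000: state=(1.607, 1.035)
t=10.000: state=(1.543, 1.132)
t=11.000: state=(1.476, 1.219)
t=12.000: state=(1.407, 1.297)
t=13.000: state=(1.334, 1.366)
t=14.000: state=(1.256, 1.425)
t=15.000: state=(1.170, 1.476)
t=16.000: state=(1.070, 1.518)
t=17.000: state=(0.949, 1.550)
compare at T: v=0.949, w=1.550

largest component: w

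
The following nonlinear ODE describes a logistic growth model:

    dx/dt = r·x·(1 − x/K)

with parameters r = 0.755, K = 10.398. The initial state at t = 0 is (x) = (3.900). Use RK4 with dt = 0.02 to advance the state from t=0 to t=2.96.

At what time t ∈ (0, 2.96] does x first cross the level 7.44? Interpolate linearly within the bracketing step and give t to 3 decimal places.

t = 1.898

t=0.000: state=(3.900)
step 1 (dt=0.02): k1=(1.840), k2=(1.844), k3=(1.844), k4=(1.847); state += dt/6·(k1+2k2+2k3+k4)
t=0.020: state=(3.937)
t=0.040: state=(3.974)
t=0.060: state=(4.011)
continuing one RK4 step at a time; state shown every 5 steps (Δt=0.1):
t=0.100: state=(4.086)
t=0.200: state=(4.274)
t=0.300: state=(4.466)
t=0.400: state=(4.659)
t=0.500: state=(4.854)
t=0.600: state=(5.050)
t=0.700: state=(5.246)
t=0.800: state=(5.442)
t=0.900: state=(5.637)
t=1.000: state=(5.831)
t=1.100: state=(6.024)
t=1.200: state=(6.214)
t=1.300: state=(6.401)
t=1.400: state=(6.585)
t=1.500: state=(6.766)
t=1.600: state=(6.942)
t=1.700: state=(7.114)
t=1.800: state=(7.281)
t=1.880: state=(7.411)
next step: t=1.900: state=(7.443) — x has crossed 7.44
linear interpolation between t=1.880 (7.41140) and t=1.900 (7.44344) → t≈1.898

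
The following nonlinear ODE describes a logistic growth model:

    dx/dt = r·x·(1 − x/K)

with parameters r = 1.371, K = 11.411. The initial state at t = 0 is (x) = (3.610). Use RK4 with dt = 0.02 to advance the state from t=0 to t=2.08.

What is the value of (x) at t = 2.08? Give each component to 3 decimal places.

(x) = (10.145)

t=0.000: state=(3.610)
step 1 (dt=0.02): k1=(3.384), k2=(3.400), k3=(3.401), k4=(3.417); state += dt/6·(k1+2k2+2k3+k4)
t=0.020: state=(3.678)
t=0.040: state=(3.747)
t=0.060: state=(3.816)
continuing one RK4 step at a time; state shown every 5 steps (Δt=0.1):
t=0.100: state=(3.957)
t=0.200: state=(4.318)
t=0.300: state=(4.692)
t=0.400: state=(5.074)
t=0.500: state=(5.463)
t=0.600: state=(5.854)
t=0.700: state=(6.244)
t=0.800: state=(6.628)
t=0.900: state=(7.004)
t=1.000: state=(7.369)
t=1.100: state=(7.719)
t=1.200: state=(8.053)
t=1.300: state=(8.368)
t=1.400: state=(8.664)
t=1.500: state=(8.940)
t=1.600: state=(9.195)
t=1.700: state=(9.430)
t=1.800: state=(9.644)
t=1.900: state=(9.839)
t=2.000: state=(10.016)
t=2.080: state=(10.145)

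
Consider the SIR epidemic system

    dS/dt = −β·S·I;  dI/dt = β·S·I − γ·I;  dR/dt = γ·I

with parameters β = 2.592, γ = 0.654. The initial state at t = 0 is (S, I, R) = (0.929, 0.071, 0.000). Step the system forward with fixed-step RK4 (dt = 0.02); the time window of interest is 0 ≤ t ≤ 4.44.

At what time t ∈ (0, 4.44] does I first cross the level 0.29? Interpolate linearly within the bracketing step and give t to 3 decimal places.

t = 1.010

t=0.000: state=(0.929, 0.071, 0.000)
step 1 (dt=0.02): k1=(-0.171, 0.125, 0.046), k2=(-0.174, 0.126, 0.047), k3=(-0.174, 0.126, 0.047), k4=(-0.176, 0.128, 0.048); state += dt/6·(k1+2k2+2k3+k4)
t=0.020: state=(0.926, 0.074, 0.001)
t=0.040: state=(0.922, 0.076, 0.002)
t=0.060: state=(0.918, 0.079, 0.003)
continuing one RK4 step at a time; state shown every 10 steps (Δt=0.2):
t=0.200: state=(0.889, 0.100, 0.011)
t=0.400: state=(0.836, 0.137, 0.026)
t=0.600: state=(0.770, 0.183, 0.047)
t=0.800: state=(0.691, 0.234, 0.075)
t=1.000: state=(0.604, 0.287, 0.109)
next step: t=1.020: state=(0.595, 0.293, 0.112) — I has crossed 0.29
linear interpolation between t=1.000 (0.28734) and t=1.020 (0.29256) → t≈1.010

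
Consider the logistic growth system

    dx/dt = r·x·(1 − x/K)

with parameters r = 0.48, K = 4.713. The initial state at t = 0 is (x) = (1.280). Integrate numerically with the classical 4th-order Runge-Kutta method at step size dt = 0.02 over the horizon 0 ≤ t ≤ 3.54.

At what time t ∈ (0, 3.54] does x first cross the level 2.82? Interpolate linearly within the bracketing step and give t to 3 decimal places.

t = 2.886

t=0.000: state=(1.280)
step 1 (dt=0.02): k1=(0.448), k2=(0.449), k3=(0.449), k4=(0.449); state += dt/6·(k1+2k2+2k3+k4)
t=0.020: state=(1.289)
t=0.040: state=(1.298)
t=0.060: state=(1.307)
continuing one RK4 step at a time; state shown every 10 steps (Δt=0.2):
t=0.200: state=(1.371)
t=0.400: state=(1.467)
t=0.600: state=(1.565)
t=0.800: state=(1.667)
t=1.000: state=(1.772)
t=1.200: state=(1.879)
t=1.400: state=(1.989)
t=1.600: state=(2.100)
t=1.800: state=(2.212)
t=2.000: state=(2.325)
t=2.200: state=(2.438)
t=2.400: state=(2.551)
t=2.600: state=(2.663)
t=2.800: state=(2.773)
t=2.880: state=(2.817)
next step: t=2.900: state=(2.828) — x has crossed 2.82
linear interpolation between t=2.880 (2.81689) and t=2.900 (2.82776) → t≈2.886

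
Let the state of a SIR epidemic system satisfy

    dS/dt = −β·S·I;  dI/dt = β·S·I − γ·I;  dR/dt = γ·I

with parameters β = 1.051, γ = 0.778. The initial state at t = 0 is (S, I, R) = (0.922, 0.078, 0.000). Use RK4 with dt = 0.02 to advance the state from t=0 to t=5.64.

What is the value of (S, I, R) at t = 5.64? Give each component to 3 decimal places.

t=0.000: state=(0.922, 0.078, 0.000)
step 1 (dt=0.02): k1=(-0.076, 0.015, 0.061), k2=(-0.076, 0.015, 0.061), k3=(-0.076, 0.015, 0.061), k4=(-0.076, 0.015, 0.061); state += dt/6·(k1+2k2+2k3+k4)
t=0.020: state=(0.920, 0.078, 0.001)
t=0.040: state=(0.919, 0.079, 0.002)
t=0.060: state=(0.917, 0.079, 0.004)
continuing one RK4 step at a time; state shown every 10 steps (Δt=0.2):
t=0.200: state=(0.907, 0.081, 0.012)
t=0.400: state=(0.891, 0.084, 0.025)
t=0.600: state=(0.875, 0.086, 0.038)
t=0.800: state=(0.859, 0.089, 0.052)
t=1.000: state=(0.843, 0.091, 0.066)
t=1.200: state=(0.827, 0.092, 0.080)
t=1.400: state=(0.811, 0.094, 0.095)
t=1.600: state=(0.795, 0.095, 0.109)
t=1.800: state=(0.779, 0.096, 0.124)
t=2.000: state=(0.764, 0.097, 0.139)
t=2.200: state=(0.748, 0.097, 0.154)
t=2.400: state=(0.733, 0.097, 0.170)
t=2.600: state=(0.718, 0.097, 0.185)
t=2.800: state=(0.704, 0.096, 0.200)
t=3.000: state=(0.690, 0.095, 0.215)
t=3.200: state=(0.676, 0.094, 0.229)
t=3.400: state=(0.663, 0.093, 0.244)
t=3.600: state=(0.650, 0.091, 0.258)
t=3.800: state=(0.638, 0.089, 0.272)
t=4.000: state=(0.626, 0.087, 0.286)
t=4.200: state=(0.615, 0.085, 0.300)
t=4.400: state=(0.604, 0.083, 0.313)
t=4.600: state=(0.594, 0.081, 0.325)
t=4.800: state=(0.584, 0.078, 0.338)
t=5.000: state=(0.575, 0.075, 0.350)
t=5.200: state=(0.566, 0.073, 0.361)
t=5.400: state=(0.558, 0.070, 0.372)
t=5.600: state=(0.550, 0.067, 0.383)
t=5.640: state=(0.548, 0.067, 0.385)

(S, I, R) = (0.548, 0.067, 0.385)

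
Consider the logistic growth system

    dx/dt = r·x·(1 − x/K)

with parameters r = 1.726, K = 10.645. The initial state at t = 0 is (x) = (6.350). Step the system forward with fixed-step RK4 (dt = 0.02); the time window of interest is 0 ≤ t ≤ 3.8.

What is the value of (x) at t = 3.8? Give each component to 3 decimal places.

t=0.000: state=(6.350)
step 1 (dt=0.02): k1=(4.422), k2=(4.407), k3=(4.407), k4=(4.392); state += dt/6·(k1+2k2+2k3+k4)
t=0.020: state=(6.438)
t=0.040: state=(6.526)
t=0.060: state=(6.612)
continuing one RK4 step at a time; state shown every 10 steps (Δt=0.2):
t=0.200: state=(7.198)
t=0.400: state=(7.949)
t=0.600: state=(8.584)
t=0.800: state=(9.098)
t=1.000: state=(9.501)
t=1.200: state=(9.809)
t=1.400: state=(10.039)
t=1.600: state=(10.209)
t=1.800: state=(10.332)
t=2.000: state=(10.422)
t=2.200: state=(10.486)
t=2.400: state=(10.532)
t=2.600: state=(10.565)
t=2.800: state=(10.588)
t=3.000: state=(10.605)
t=3.200: state=(10.616)
t=3.400: state=(10.625)
t=3.600: state=(10.631)
t=3.800: state=(10.635)

(x) = (10.635)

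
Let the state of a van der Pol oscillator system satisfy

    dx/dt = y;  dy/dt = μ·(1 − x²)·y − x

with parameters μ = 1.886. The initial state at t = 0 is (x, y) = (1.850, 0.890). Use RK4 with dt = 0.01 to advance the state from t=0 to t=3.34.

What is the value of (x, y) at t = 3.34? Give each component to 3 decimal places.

t=0.000: state=(1.850, 0.890)
step 1 (dt=0.01): k1=(0.890, -5.916), k2=(0.860, -5.812), k3=(0.861, -5.814), k4=(0.832, -5.709); state += dt/6·(k1+2k2+2k3+k4)
t=0.010: state=(1.859, 0.832)
t=0.020: state=(1.867, 0.776)
t=0.030: state=(1.874, 0.722)
continuing one RK4 step at a time; state shown every 20 steps (Δt=0.2):
t=0.200: state=(1.936, 0.089)
t=0.400: state=(1.919, -0.210)
t=0.600: state=(1.864, -0.322)
t=0.800: state=(1.794, -0.377)
t=1.000: state=(1.714, -0.417)
t=1.200: state=(1.627, -0.456)
t=1.400: state=(1.532, -0.502)
t=1.600: state=(1.426, -0.561)
t=1.800: state=(1.306, -0.639)
t=2.000: state=(1.168, -0.748)
t=2.200: state=(1.003, -0.910)
t=2.400: state=(0.798, -1.162)
t=2.600: state=(0.527, -1.579)
t=2.800: state=(0.148, -2.275)
t=3.000: state=(-0.403, -3.248)
t=3.200: state=(-1.114, -3.611)
t=3.340: state=(-1.568, -2.723)

(x, y) = (-1.568, -2.723)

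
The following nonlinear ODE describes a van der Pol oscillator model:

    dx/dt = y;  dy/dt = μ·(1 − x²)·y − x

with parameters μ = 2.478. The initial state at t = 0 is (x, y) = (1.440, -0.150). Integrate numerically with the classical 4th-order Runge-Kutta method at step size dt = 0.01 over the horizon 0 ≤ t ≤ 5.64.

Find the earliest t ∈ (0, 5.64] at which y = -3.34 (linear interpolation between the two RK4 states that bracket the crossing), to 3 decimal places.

t = 1.677

t=0.000: state=(1.440, -0.150)
step 1 (dt=0.01): k1=(-0.150, -1.041), k2=(-0.155, -1.027), k3=(-0.155, -1.027), k4=(-0.160, -1.014); state += dt/6·(k1+2k2+2k3+k4)
t=0.010: state=(1.438, -0.160)
t=0.020: state=(1.437, -0.170)
t=0.030: state=(1.435, -0.180)
continuing one RK4 step at a time; state shown every 20 steps (Δt=0.2):
t=0.200: state=(1.392, -0.315)
t=0.400: state=(1.317, -0.431)
t=0.600: state=(1.220, -0.538)
t=0.800: state=(1.100, -0.668)
t=1.000: state=(0.950, -0.853)
t=1.200: state=(0.751, -1.159)
t=1.400: state=(0.470, -1.716)
t=1.600: state=(0.032, -2.770)
t=1.670: state=(-0.180, -3.284)
next step: t=1.680: state=(-0.213, -3.361) — y has crossed -3.34
linear interpolation between t=1.670 (-3.28404) and t=1.680 (-3.36122) → t≈1.677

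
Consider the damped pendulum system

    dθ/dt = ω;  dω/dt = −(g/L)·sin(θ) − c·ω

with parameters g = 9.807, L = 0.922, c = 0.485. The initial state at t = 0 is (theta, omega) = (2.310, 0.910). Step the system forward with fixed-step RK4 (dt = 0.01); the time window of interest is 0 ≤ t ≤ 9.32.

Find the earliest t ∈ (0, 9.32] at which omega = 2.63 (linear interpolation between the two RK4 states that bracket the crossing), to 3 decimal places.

t = 1.708

t=0.000: state=(2.310, 0.910)
step 1 (dt=0.01): k1=(0.910, -8.302), k2=(0.868, -8.249), k3=(0.869, -8.251), k4=(0.827, -8.199); state += dt/6·(k1+2k2+2k3+k4)
t=0.010: state=(2.319, 0.827)
t=0.020: state=(2.327, 0.746)
t=0.030: state=(2.334, 0.665)
continuing one RK4 step at a time; state shown every 50 steps (Δt=0.5):
t=0.500: state=(1.801, -3.033)
t=1.000: state=(-0.505, -4.706)
t=1.500: state=(-1.559, 0.619)
t=1.700: state=(-1.237, 2.560)
next step: t=1.710: state=(-1.211, 2.647) — omega has crossed 2.63
linear interpolation between t=1.700 (2.55977) and t=1.710 (2.64716) → t≈1.708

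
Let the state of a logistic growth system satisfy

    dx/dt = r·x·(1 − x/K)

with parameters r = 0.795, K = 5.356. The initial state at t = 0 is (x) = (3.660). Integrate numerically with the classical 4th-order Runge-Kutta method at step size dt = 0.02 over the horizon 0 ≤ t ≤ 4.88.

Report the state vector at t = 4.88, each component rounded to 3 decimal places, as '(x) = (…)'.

t=0.000: state=(3.660)
step 1 (dt=0.02): k1=(0.921), k2=(0.919), k3=(0.919), k4=(0.916); state += dt/6·(k1+2k2+2k3+k4)
t=0.020: state=(3.678)
t=0.040: state=(3.697)
t=0.060: state=(3.715)
continuing one RK4 step at a time; state shown every 10 steps (Δt=0.2):
t=0.200: state=(3.839)
t=0.400: state=(4.005)
t=0.600: state=(4.160)
t=0.800: state=(4.301)
t=1.000: state=(4.429)
t=1.200: state=(4.545)
t=1.400: state=(4.648)
t=1.600: state=(4.740)
t=1.800: state=(4.822)
t=2.000: state=(4.894)
t=2.200: state=(4.956)
t=2.400: state=(5.011)
t=2.600: state=(5.059)
t=2.800: state=(5.101)
t=3.000: state=(5.137)
t=3.200: state=(5.168)
t=3.400: state=(5.195)
t=3.600: state=(5.218)
t=3.800: state=(5.238)
t=4.000: state=(5.255)
t=4.200: state=(5.269)
t=4.400: state=(5.282)
t=4.600: state=(5.293)
t=4.800: state=(5.302)
t=4.880: state=(5.305)

(x) = (5.305)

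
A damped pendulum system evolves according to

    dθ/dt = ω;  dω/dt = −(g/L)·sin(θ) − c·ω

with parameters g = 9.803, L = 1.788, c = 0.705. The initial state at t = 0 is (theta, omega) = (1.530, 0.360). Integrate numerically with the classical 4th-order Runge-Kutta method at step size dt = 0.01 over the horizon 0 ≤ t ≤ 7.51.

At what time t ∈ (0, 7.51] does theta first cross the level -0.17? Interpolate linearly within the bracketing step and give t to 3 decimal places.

t=0.000: state=(1.530, 0.360)
step 1 (dt=0.01): k1=(0.360, -5.732), k2=(0.331, -5.712), k3=(0.331, -5.712), k4=(0.303, -5.692); state += dt/6·(k1+2k2+2k3+k4)
t=0.010: state=(1.533, 0.303)
t=0.020: state=(1.536, 0.246)
t=0.030: state=(1.538, 0.190)
continuing one RK4 step at a time; state shown every 25 steps (Δt=0.25):
t=0.250: state=(1.451, -0.953)
t=0.500: state=(1.076, -1.995)
t=0.750: state=(0.494, -2.551)
t=1.000: state=(-0.135, -2.342)
t=1.010: state=(-0.158, -2.318)
next step: t=1.020: state=(-0.181, -2.292) — theta has crossed -0.17
linear interpolation between t=1.010 (-0.15814) and t=1.020 (-0.18119) → t≈1.015

t = 1.015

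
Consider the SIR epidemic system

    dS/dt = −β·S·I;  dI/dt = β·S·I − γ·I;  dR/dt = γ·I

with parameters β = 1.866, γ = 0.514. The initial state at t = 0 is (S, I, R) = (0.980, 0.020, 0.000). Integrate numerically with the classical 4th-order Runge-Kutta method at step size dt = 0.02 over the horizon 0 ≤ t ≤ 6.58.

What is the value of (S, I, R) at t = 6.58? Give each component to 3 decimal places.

(S, I, R) = (0.059, 0.167, 0.774)

t=0.000: state=(0.980, 0.020, 0.000)
step 1 (dt=0.02): k1=(-0.037, 0.026, 0.010), k2=(-0.037, 0.027, 0.010), k3=(-0.037, 0.027, 0.010), k4=(-0.038, 0.027, 0.011); state += dt/6·(k1+2k2+2k3+k4)
t=0.020: state=(0.979, 0.021, 0.000)
t=0.040: state=(0.978, 0.021, 0.000)
t=0.060: state=(0.978, 0.022, 0.001)
continuing one RK4 step at a time; state shown every 25 steps (Δt=0.5):
t=0.500: state=(0.955, 0.038, 0.007)
t=1.000: state=(0.909, 0.071, 0.021)
t=1.500: state=(0.831, 0.123, 0.045)
t=2.000: state=(0.717, 0.197, 0.086)
t=2.500: state=(0.574, 0.278, 0.147)
t=3.000: state=(0.429, 0.344, 0.228)
t=3.500: state=(0.306, 0.373, 0.321)
t=4.000: state=(0.216, 0.367, 0.417)
t=4.500: state=(0.155, 0.337, 0.507)
t=5.000: state=(0.116, 0.296, 0.589)
t=5.500: state=(0.090, 0.251, 0.659)
t=6.000: state=(0.072, 0.209, 0.718)
t=6.500: state=(0.060, 0.172, 0.767)
t=6.580: state=(0.059, 0.167, 0.774)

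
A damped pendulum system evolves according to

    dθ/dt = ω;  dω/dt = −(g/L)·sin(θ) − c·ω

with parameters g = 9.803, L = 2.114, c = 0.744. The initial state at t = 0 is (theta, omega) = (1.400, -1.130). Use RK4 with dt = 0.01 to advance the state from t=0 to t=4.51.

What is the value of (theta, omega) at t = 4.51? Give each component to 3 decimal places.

(theta, omega) = (-0.254, 0.109)

t=0.000: state=(1.400, -1.130)
step 1 (dt=0.01): k1=(-1.130, -3.729), k2=(-1.149, -3.711), k3=(-1.149, -3.711), k4=(-1.167, -3.692); state += dt/6·(k1+2k2+2k3+k4)
t=0.010: state=(1.389, -1.167)
t=0.020: state=(1.377, -1.204)
t=0.030: state=(1.364, -1.240)
continuing one RK4 step at a time; state shown every 20 steps (Δt=0.2):
t=0.200: state=(1.105, -1.791)
t=0.400: state=(0.699, -2.216)
t=0.600: state=(0.242, -2.294)
t=0.800: state=(-0.192, -1.989)
t=1.000: state=(-0.534, -1.397)
t=1.200: state=(-0.743, -0.681)
t=1.400: state=(-0.808, 0.024)
t=1.600: state=(-0.740, 0.628)
t=1.800: state=(-0.567, 1.069)
t=2.000: state=(-0.327, 1.293)
t=2.200: state=(-0.066, 1.280)
t=2.400: state=(0.170, 1.052)
t=2.600: state=(0.345, 0.681)
t=2.800: state=(0.438, 0.251)
t=3.000: state=(0.447, -0.158)
t=3.200: state=(0.381, -0.486)
t=3.400: state=(0.260, -0.692)
t=3.600: state=(0.113, -0.756)
t=3.800: state=(-0.033, -0.683)
t=4.000: state=(-0.153, -0.505)
t=4.200: state=(-0.231, -0.267)
t=4.400: state=(-0.259, -0.017)
t=4.510: state=(-0.254, 0.109)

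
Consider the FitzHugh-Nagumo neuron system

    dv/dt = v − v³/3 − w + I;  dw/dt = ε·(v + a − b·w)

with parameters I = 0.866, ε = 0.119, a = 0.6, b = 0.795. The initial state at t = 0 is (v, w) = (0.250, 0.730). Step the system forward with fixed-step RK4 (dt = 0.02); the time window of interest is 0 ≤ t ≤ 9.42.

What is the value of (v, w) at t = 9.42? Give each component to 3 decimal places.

(v, w) = (0.981, 1.682)

t=0.000: state=(0.250, 0.730)
step 1 (dt=0.02): k1=(0.381, 0.032), k2=(0.384, 0.033), k3=(0.384, 0.033), k4=(0.387, 0.033); state += dt/6·(k1+2k2+2k3+k4)
t=0.020: state=(0.258, 0.731)
t=0.040: state=(0.265, 0.731)
t=0.060: state=(0.273, 0.732)
continuing one RK4 step at a time; state shown every 25 steps (Δt=0.5):
t=0.500: state=(0.484, 0.752)
t=1.000: state=(0.806, 0.789)
t=1.500: state=(1.159, 0.845)
t=2.000: state=(1.430, 0.917)
t=2.500: state=(1.566, 0.997)
t=3.000: state=(1.604, 1.078)
t=3.500: state=(1.594, 1.156)
t=4.000: state=(1.563, 1.230)
t=4.500: state=(1.523, 1.297)
t=5.000: state=(1.478, 1.360)
t=5.500: state=(1.431, 1.416)
t=6.000: state=(1.382, 1.467)
t=6.500: state=(1.332, 1.513)
t=7.000: state=(1.279, 1.554)
t=7.500: state=(1.225, 1.590)
t=8.000: state=(1.168, 1.621)
t=8.500: state=(1.107, 1.647)
t=9.000: state=(1.041, 1.668)
t=9.420: state=(0.981, 1.682)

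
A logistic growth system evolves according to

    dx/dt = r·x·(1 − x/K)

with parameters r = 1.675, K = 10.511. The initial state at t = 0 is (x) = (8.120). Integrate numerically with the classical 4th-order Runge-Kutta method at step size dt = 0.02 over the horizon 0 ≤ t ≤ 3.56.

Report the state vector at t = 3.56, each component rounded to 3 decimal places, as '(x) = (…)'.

(x) = (10.503)

t=0.000: state=(8.120)
step 1 (dt=0.02): k1=(3.094), k2=(3.066), k3=(3.066), k4=(3.037); state += dt/6·(k1+2k2+2k3+k4)
t=0.020: state=(8.181)
t=0.040: state=(8.241)
t=0.060: state=(8.301)
continuing one RK4 step at a time; state shown every 10 steps (Δt=0.2):
t=0.200: state=(8.682)
t=0.400: state=(9.135)
t=0.600: state=(9.488)
t=0.800: state=(9.759)
t=1.000: state=(9.962)
t=1.200: state=(10.112)
t=1.400: state=(10.222)
t=1.600: state=(10.303)
t=1.800: state=(10.361)
t=2.000: state=(10.404)
t=2.200: state=(10.434)
t=2.400: state=(10.456)
t=2.600: state=(10.471)
t=2.800: state=(10.483)
t=3.000: state=(10.491)
t=3.200: state=(10.496)
t=3.400: state=(10.501)
t=3.560: state=(10.503)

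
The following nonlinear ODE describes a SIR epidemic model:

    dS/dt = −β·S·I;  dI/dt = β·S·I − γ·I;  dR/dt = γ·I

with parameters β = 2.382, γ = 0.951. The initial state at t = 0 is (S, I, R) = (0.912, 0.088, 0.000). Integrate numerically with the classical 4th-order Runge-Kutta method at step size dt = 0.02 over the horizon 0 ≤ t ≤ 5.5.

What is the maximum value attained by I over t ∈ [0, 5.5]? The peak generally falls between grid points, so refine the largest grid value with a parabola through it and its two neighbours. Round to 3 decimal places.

t=0.000: state=(0.912, 0.088, 0.000)
step 1 (dt=0.02): k1=(-0.191, 0.107, 0.084), k2=(-0.193, 0.108, 0.085), k3=(-0.193, 0.108, 0.085), k4=(-0.195, 0.109, 0.086); state += dt/6·(k1+2k2+2k3+k4)
t=0.020: state=(0.908, 0.090, 0.002)
t=0.040: state=(0.904, 0.092, 0.003)
t=0.060: state=(0.900, 0.095, 0.005)
continuing one RK4 step at a time; state shown every 10 steps (Δt=0.2):
t=0.200: state=(0.870, 0.111, 0.019)
t=0.400: state=(0.820, 0.138, 0.043)
t=0.600: state=(0.763, 0.166, 0.071)
t=0.800: state=(0.700, 0.194, 0.106)
t=1.000: state=(0.634, 0.221, 0.145)
t=1.200: state=(0.568, 0.243, 0.189)
t=1.400: state=(0.503, 0.259, 0.237)
t=1.600: state=(0.444, 0.269, 0.288)
t=1.800: state=(0.390, 0.271, 0.339)
t=2.000: state=(0.343, 0.267, 0.390)
t=2.200: state=(0.303, 0.257, 0.440)
t=2.400: state=(0.269, 0.243, 0.488)
t=2.600: state=(0.240, 0.227, 0.533)
t=2.800: state=(0.217, 0.209, 0.574)
t=3.000: state=(0.197, 0.191, 0.612)
t=3.200: state=(0.180, 0.173, 0.647)
t=3.400: state=(0.167, 0.155, 0.678)
t=3.600: state=(0.156, 0.139, 0.706)
t=3.800: state=(0.146, 0.123, 0.731)
t=4.000: state=(0.138, 0.109, 0.753)
t=4.200: state=(0.132, 0.096, 0.772)
t=4.400: state=(0.126, 0.084, 0.789)
t=4.600: state=(0.122, 0.074, 0.804)
t=4.800: state=(0.118, 0.065, 0.818)
t=5.000: state=(0.114, 0.057, 0.829)
t=5.200: state=(0.111, 0.049, 0.839)
t=5.400: state=(0.109, 0.043, 0.848)
t=5.500: state=(0.108, 0.040, 0.852)
largest grid value and its neighbours: I(1.740)=0.27090, I(1.760)=0.27095, I(1.780)=0.27093
parabola through these three points peaks at t≈1.764 with I≈0.27095

max I = 0.271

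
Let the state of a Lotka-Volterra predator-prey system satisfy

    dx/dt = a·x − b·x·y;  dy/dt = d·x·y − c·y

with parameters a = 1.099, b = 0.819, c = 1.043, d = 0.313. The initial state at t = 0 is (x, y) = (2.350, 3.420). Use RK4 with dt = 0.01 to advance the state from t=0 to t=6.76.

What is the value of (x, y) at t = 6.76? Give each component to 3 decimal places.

(x, y) = (1.692, 3.137)

t=0.000: state=(2.350, 3.420)
step 1 (dt=0.01): k1=(-4.000, -1.051), k2=(-3.956, -1.071), k3=(-3.956, -1.071), k4=(-3.912, -1.090); state += dt/6·(k1+2k2+2k3+k4)
t=0.010: state=(2.310, 3.409)
t=0.020: state=(2.272, 3.398)
t=0.030: state=(2.234, 3.387)
continuing one RK4 step at a time; state shown every 25 steps (Δt=0.25):
t=0.250: state=(1.588, 3.065)
t=0.500: state=(1.167, 2.626)
t=0.750: state=(0.938, 2.195)
t=1.000: state=(0.820, 1.811)
t=1.250: state=(0.771, 1.484)
t=1.500: state=(0.771, 1.214)
t=1.750: state=(0.810, 0.995)
t=2.000: state=(0.886, 0.819)
t=2.250: state=(1.001, 0.679)
t=2.500: state=(1.160, 0.569)
t=2.750: state=(1.371, 0.484)
t=3.000: state=(1.645, 0.419)
t=3.250: state=(1.997, 0.372)
t=3.500: state=(2.444, 0.341)
t=3.750: state=(3.006, 0.325)
t=4.000: state=(3.703, 0.325)
t=4.250: state=(4.552, 0.346)
t=4.500: state=(5.556, 0.395)
t=4.750: state=(6.685, 0.492)
t=5.000: state=(7.828, 0.669)
t=5.250: state=(8.724, 0.987)
t=5.500: state=(8.915, 1.526)
t=5.750: state=(7.959, 2.294)
t=6.000: state=(6.032, 3.067)
t=6.250: state=(4.023, 3.494)
t=6.500: state=(2.578, 3.470)
t=6.750: state=(1.717, 3.153)
t=6.760: state=(1.692, 3.137)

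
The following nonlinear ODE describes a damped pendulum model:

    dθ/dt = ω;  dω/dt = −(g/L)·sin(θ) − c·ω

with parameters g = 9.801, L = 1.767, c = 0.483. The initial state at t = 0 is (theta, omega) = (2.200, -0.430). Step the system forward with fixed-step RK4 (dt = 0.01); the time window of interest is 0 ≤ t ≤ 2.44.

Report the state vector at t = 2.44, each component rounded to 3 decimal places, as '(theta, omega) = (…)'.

(theta, omega) = (-0.038, 2.469)

t=0.000: state=(2.200, -0.430)
step 1 (dt=0.01): k1=(-0.430, -4.277), k2=(-0.451, -4.273), k3=(-0.451, -4.274), k4=(-0.473, -4.271); state += dt/6·(k1+2k2+2k3+k4)
t=0.010: state=(2.195, -0.473)
t=0.020: state=(2.191, -0.515)
t=0.030: state=(2.185, -0.558)
continuing one RK4 step at a time; state shown every 10 steps (Δt=0.1):
t=0.100: state=(2.136, -0.856)
t=0.200: state=(2.029, -1.287)
t=0.300: state=(1.878, -1.728)
t=0.400: state=(1.683, -2.175)
t=0.500: state=(1.443, -2.612)
t=0.600: state=(1.162, -3.010)
t=0.700: state=(0.844, -3.323)
t=0.800: state=(0.501, -3.502)
t=0.900: state=(0.149, -3.509)
t=1.000: state=(-0.194, -3.330)
t=1.100: state=(-0.511, -2.984)
t=1.200: state=(-0.787, -2.515)
t=1.300: state=(-1.012, -1.972)
t=1.400: state=(-1.180, -1.397)
t=1.500: state=(-1.291, -0.819)
t=1.600: state=(-1.344, -0.255)
t=1.700: state=(-1.343, 0.285)
t=1.800: state=(-1.288, 0.796)
t=1.900: state=(-1.185, 1.270)
t=2.000: state=(-1.036, 1.696)
t=2.100: state=(-0.848, 2.054)
t=2.200: state=(-0.628, 2.321)
t=2.300: state=(-0.387, 2.474)
t=2.400: state=(-0.138, 2.497)
t=2.440: state=(-0.038, 2.469)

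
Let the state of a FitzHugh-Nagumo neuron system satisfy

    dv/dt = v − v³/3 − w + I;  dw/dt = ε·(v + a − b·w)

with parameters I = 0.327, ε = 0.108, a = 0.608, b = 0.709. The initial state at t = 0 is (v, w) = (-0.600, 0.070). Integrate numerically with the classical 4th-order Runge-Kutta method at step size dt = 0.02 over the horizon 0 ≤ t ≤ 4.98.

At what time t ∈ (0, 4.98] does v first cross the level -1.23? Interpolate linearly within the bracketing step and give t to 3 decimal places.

t=0.000: state=(-0.600, 0.070)
step 1 (dt=0.02): k1=(-0.271, -0.004), k2=(-0.273, -0.005), k3=(-0.273, -0.005), k4=(-0.274, -0.005); state += dt/6·(k1+2k2+2k3+k4)
t=0.020: state=(-0.605, 0.070)
t=0.040: state=(-0.611, 0.070)
t=0.060: state=(-0.617, 0.070)
continuing one RK4 step at a time; state shown every 10 steps (Δt=0.2):
t=0.200: state=(-0.658, 0.069)
t=0.400: state=(-0.722, 0.066)
t=0.600: state=(-0.791, 0.062)
t=0.800: state=(-0.865, 0.056)
t=1.000: state=(-0.942, 0.049)
t=1.200: state=(-1.018, 0.040)
t=1.400: state=(-1.093, 0.030)
t=1.600: state=(-1.162, 0.018)
t=1.800: state=(-1.224, 0.005)
t=1.820: state=(-1.230, 0.004)
next step: t=1.840: state=(-1.236, 0.003) — v has crossed -1.23
linear interpolation between t=1.820 (-1.22993) and t=1.840 (-1.23563) → t≈1.820

t = 1.820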